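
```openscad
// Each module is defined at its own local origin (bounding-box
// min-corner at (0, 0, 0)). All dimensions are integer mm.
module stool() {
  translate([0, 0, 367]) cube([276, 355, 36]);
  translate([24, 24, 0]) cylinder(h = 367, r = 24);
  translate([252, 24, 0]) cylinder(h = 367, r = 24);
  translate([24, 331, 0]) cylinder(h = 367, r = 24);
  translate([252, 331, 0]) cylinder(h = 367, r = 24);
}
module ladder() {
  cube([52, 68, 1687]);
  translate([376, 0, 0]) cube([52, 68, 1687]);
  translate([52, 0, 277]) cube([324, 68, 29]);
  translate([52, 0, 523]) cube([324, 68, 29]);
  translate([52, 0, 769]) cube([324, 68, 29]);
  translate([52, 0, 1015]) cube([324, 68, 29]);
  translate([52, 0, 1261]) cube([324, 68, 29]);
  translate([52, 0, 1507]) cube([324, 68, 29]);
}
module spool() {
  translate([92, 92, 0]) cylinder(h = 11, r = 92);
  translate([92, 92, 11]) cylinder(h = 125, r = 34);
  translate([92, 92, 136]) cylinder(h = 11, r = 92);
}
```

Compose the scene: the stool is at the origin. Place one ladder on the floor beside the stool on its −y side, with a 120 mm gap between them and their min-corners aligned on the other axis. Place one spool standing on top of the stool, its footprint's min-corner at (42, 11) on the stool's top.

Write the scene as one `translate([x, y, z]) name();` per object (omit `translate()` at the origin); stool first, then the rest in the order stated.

stool();
translate([0, -188, 0]) ladder();
translate([42, 11, 403]) spool();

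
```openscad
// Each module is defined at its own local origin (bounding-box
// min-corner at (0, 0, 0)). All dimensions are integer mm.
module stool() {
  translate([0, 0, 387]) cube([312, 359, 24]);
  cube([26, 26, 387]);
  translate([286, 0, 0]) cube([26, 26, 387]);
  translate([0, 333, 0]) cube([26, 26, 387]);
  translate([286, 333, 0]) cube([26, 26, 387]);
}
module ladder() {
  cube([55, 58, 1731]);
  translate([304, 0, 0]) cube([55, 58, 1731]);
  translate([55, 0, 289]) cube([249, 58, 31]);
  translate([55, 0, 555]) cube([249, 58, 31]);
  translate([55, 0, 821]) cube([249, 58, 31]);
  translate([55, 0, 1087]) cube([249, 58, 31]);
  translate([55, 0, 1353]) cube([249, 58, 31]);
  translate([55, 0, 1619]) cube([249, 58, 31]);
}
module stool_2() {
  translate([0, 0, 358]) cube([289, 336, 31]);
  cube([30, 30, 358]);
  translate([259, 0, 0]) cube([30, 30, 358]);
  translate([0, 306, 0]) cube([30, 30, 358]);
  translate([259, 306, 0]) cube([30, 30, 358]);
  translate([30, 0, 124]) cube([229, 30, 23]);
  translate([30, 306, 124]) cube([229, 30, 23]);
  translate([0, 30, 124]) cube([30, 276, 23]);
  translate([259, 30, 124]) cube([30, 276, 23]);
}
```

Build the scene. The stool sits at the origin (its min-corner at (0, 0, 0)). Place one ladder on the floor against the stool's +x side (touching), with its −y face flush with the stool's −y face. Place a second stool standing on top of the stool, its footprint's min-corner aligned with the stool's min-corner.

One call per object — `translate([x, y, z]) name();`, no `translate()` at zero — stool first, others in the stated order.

stool();
translate([312, 0, 0]) ladder();
translate([0, 0, 411]) stool_2();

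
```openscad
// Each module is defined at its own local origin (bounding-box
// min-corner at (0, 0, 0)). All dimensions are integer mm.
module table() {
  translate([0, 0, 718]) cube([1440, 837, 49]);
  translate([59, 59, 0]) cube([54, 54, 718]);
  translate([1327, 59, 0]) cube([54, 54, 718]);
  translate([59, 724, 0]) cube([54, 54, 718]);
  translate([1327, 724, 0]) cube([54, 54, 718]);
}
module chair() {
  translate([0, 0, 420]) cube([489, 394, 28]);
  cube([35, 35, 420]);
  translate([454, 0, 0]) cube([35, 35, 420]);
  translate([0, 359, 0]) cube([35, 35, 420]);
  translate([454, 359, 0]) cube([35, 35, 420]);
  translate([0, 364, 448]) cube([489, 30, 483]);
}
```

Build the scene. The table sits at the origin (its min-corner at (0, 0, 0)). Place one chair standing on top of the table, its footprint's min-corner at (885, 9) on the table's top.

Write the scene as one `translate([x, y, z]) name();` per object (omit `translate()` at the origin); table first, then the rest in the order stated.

table();
translate([885, 9, 767]) chair();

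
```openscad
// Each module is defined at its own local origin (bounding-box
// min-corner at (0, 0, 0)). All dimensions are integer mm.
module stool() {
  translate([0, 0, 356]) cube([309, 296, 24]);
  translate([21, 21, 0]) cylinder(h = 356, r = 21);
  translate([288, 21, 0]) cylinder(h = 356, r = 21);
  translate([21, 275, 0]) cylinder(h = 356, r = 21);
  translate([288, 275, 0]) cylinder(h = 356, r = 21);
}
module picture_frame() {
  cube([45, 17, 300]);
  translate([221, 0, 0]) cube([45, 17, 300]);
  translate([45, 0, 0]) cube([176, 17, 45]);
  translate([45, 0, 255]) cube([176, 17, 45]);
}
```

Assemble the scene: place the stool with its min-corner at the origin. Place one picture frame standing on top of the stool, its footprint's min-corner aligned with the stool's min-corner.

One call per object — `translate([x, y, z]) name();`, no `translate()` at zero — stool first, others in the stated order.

stool();
translate([0, 0, 380]) picture_frame();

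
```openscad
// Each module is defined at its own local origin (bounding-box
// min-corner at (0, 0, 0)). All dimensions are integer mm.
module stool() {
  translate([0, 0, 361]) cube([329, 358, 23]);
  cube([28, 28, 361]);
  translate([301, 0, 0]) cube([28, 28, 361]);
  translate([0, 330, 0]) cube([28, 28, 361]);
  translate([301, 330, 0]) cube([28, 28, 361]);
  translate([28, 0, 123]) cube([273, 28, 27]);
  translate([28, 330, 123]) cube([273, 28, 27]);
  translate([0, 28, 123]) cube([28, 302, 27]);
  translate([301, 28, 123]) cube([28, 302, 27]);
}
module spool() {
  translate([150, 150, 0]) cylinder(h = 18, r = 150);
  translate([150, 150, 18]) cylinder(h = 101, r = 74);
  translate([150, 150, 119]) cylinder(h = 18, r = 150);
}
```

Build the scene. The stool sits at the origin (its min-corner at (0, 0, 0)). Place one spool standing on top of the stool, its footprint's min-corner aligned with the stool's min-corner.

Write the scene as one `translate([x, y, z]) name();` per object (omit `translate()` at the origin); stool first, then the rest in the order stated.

stool();
translate([0, 0, 384]) spool();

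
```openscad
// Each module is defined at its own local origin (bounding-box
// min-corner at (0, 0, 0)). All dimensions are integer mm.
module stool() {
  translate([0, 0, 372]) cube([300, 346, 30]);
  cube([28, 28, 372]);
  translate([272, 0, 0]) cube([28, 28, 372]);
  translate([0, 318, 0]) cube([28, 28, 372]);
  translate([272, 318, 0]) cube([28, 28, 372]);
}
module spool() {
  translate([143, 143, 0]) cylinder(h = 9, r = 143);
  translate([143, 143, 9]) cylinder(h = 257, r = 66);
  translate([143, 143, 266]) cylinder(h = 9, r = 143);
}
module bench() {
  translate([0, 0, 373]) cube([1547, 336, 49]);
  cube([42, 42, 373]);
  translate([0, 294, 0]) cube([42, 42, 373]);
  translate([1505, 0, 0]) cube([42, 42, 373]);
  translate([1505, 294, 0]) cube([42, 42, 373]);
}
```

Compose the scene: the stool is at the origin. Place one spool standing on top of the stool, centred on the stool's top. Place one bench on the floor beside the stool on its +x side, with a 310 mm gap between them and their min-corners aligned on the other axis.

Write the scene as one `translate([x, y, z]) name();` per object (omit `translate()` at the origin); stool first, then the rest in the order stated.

stool();
translate([7, 30, 402]) spool();
translate([610, 0, 0]) bench();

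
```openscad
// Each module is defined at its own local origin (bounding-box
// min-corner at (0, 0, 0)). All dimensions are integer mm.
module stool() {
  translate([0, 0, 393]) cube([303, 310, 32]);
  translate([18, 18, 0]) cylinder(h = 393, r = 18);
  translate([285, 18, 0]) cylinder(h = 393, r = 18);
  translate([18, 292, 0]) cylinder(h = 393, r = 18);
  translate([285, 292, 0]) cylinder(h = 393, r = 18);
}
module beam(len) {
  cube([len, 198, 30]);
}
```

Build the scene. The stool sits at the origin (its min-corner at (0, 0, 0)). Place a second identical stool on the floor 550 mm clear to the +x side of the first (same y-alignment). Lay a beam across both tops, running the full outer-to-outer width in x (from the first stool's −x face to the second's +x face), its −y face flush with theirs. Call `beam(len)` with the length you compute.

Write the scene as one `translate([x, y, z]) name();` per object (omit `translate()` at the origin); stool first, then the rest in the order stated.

stool();
translate([853, 0, 0]) stool();
translate([0, 0, 425]) beam(1156);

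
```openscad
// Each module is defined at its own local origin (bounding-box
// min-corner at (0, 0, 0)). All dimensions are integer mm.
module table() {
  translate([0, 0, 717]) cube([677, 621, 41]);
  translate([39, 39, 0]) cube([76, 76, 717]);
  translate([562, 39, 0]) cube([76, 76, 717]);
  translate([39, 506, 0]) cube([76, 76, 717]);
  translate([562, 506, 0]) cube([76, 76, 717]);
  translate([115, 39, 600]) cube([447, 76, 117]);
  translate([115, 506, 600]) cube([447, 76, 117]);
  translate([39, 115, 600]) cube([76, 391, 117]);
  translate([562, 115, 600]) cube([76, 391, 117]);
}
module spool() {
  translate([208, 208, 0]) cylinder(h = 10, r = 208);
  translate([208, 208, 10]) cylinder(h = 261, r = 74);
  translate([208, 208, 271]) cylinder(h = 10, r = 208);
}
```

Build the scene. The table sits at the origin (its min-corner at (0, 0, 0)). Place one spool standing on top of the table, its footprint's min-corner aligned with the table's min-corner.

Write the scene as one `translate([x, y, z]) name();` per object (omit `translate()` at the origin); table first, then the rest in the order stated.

table();
translate([0, 0, 758]) spool();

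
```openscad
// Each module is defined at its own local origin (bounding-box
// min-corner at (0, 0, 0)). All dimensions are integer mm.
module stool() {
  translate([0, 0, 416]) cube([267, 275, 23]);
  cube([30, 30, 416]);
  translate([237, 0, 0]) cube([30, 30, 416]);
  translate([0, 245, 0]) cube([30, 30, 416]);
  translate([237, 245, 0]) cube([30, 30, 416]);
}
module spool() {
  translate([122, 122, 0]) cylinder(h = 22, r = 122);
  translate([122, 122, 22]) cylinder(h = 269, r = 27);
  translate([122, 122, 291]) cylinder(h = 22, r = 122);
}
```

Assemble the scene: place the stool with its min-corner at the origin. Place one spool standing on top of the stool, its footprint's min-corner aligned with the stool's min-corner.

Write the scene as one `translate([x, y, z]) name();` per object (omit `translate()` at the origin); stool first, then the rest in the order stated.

stool();
translate([0, 0, 439]) spool();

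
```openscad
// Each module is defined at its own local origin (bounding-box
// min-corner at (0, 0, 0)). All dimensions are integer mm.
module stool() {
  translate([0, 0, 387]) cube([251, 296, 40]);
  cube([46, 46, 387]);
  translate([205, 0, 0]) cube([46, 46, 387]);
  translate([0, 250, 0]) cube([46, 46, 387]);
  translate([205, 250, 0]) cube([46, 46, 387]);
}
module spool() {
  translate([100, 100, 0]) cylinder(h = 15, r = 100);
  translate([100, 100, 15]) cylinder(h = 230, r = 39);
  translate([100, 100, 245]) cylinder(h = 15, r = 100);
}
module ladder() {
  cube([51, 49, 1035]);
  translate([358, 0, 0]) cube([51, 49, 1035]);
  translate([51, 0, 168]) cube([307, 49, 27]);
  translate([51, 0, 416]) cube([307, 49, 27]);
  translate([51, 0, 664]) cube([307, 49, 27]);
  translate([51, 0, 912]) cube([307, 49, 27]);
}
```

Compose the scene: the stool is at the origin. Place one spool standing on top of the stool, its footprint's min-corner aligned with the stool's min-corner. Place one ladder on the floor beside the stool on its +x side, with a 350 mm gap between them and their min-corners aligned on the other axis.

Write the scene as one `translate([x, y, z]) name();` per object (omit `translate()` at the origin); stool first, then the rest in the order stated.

stool();
translate([0, 0, 427]) spool();
translate([601, 0, 0]) ladder();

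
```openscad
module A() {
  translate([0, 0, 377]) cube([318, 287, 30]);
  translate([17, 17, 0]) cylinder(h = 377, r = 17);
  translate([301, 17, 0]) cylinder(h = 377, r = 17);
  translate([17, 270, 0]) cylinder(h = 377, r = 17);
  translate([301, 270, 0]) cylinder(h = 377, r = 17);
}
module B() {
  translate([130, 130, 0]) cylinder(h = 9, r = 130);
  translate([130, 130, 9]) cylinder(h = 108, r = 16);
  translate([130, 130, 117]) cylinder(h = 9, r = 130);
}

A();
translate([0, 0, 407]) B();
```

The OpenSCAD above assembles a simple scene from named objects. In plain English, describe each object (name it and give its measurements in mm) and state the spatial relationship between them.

A is a simple wooden stool: a rectangular seat 318 mm (x) by 287 mm (y), 30 mm thick, top face at z = 407 mm, on four round legs, each 34 mm in diameter. The legs rest on z = 0, each leg's axis is inset half a diameter from the nearest pair of seat edges (so the leg's bounding box is flush with the corner).

B is a spool: two coaxial disc flanges of radius 130 mm and thickness 9 mm, joined by a core cylinder of radius 16 mm and height 108 mm. The lower flange rests on z = 0 and the three cylinders share a vertical axis.

The spool is on top of the stool.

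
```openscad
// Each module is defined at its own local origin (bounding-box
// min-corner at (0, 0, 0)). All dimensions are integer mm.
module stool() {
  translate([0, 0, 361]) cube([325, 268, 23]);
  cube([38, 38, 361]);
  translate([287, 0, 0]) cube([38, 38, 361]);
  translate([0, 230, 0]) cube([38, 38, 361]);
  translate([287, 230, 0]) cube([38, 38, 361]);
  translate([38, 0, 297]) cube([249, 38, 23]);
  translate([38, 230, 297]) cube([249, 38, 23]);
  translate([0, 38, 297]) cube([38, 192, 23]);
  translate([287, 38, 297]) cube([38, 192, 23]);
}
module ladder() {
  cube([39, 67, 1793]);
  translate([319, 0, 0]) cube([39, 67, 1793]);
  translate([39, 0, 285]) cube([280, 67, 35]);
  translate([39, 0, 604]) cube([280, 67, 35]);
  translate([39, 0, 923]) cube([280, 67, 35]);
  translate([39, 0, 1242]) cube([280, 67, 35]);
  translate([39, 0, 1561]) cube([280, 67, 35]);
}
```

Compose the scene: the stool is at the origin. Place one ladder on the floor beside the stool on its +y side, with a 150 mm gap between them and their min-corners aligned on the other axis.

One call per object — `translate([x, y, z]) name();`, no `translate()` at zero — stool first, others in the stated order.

stool();
translate([0, 418, 0]) ladder();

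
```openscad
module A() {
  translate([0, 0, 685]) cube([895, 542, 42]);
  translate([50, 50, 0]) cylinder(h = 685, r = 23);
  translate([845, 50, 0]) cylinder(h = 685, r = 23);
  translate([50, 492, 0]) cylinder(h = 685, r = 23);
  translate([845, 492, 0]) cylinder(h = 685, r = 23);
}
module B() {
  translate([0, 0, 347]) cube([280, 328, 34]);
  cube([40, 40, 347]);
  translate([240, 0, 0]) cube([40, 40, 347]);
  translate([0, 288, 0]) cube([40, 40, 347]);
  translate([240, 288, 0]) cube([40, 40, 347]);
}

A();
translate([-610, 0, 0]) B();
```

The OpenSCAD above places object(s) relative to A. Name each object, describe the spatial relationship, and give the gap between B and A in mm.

The stool's nearest face is 330 mm from the table's −x face.

A is a table. B is a stool. The stool is on the floor beside the table on its −x side. The gap between the stool and the table is 330 mm.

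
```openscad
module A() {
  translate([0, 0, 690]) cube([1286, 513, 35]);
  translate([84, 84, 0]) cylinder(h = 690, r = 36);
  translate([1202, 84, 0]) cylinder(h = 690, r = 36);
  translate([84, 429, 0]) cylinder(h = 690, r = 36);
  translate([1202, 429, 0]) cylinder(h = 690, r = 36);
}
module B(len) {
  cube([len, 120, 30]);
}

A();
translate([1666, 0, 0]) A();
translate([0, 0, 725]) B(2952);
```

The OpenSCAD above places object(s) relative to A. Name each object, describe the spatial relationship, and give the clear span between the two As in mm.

Second table starts at x = 1666; first ends at x = 1286; clear span = 1666 − 1286 = 380 mm.

A is a table. B is a beam. A beam spans the tops of two tables. The clear span between the two tables is 380 mm.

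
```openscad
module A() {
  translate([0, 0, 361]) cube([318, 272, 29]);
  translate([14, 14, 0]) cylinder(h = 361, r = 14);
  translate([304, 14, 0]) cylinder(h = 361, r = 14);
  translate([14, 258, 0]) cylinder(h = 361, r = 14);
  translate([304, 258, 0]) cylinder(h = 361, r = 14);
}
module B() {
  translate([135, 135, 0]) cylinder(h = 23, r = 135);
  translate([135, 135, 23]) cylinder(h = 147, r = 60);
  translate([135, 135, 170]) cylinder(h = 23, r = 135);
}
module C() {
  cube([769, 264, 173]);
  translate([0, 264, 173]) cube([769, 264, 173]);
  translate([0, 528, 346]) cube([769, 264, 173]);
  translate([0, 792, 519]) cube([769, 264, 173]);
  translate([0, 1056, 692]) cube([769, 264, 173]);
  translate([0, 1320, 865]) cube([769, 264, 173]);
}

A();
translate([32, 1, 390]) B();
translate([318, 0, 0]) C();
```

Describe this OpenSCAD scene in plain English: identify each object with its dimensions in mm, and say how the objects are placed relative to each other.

A is a simple wooden stool: a rectangular seat 318 mm (x) by 272 mm (y), 29 mm thick, top face at z = 390 mm, on four round legs, each 28 mm in diameter. The legs rest on z = 0, each leg's axis is inset half a diameter from the nearest pair of seat edges (so the leg's bounding box is flush with the corner).

B is a spool: two coaxial disc flanges of radius 135 mm and thickness 23 mm, joined by a core cylinder of radius 60 mm and height 147 mm. The lower flange rests on z = 0 and the three cylinders share a vertical axis.

C is a run of 6 identical solid stair steps. Each tread is 769×264 mm and each step block is 173 mm high. Step 1 rests on the floor; step k is offset from step 1 by (k−1)×264 mm in y and (k−1)×173 mm in z.

The spool is on top of the stool. The staircase is against the stool's +x side, with their −y faces flush.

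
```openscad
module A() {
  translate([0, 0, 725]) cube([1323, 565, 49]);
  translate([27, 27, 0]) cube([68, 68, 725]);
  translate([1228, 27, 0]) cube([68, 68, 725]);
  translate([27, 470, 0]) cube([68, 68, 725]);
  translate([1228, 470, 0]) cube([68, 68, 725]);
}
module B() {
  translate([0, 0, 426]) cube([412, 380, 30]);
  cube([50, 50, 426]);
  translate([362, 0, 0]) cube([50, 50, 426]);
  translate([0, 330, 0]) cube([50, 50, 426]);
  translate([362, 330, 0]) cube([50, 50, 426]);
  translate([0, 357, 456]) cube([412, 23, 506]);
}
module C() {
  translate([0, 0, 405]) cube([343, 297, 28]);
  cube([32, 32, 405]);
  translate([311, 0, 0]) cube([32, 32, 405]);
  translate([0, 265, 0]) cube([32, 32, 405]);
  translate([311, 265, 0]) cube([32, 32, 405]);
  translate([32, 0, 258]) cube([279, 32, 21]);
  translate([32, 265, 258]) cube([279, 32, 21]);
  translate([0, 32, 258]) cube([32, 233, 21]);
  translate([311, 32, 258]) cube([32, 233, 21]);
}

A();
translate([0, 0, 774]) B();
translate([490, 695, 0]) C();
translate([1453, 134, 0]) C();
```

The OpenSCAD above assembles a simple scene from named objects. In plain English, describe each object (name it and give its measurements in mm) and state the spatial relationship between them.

A is a rectangular dining table. The top is 1323×565×49 mm with its upper surface at z = 774 mm. It stands on four 68×68 mm square legs, each inset 27 mm from the nearest pair of top edges, running from the floor to the underside of the top.

B is a chair: 412×380 mm seat, 30 mm thick, top at z = 456 mm, on four 50 mm square corner legs flush with the seat edges. A 23 mm thick backrest slab spans the full seat width, extending 506 mm above the seat top, its back face flush with the seat's +y edge.

C is a four-legged stool. The seat is a 343×297×28 mm slab whose top surface is at z = 433 mm; four square legs, each 32×32 mm in cross-section, run from the floor (z = 0) to the underside of the seat, each flush with a corner of the seat. Four stretchers, 32 mm wide and 21 mm tall, connect adjacent legs with their undersides at z = 258 mm, each running between the inner faces of the legs it joins and aligned with the legs' outer faces on the other axis.

The chair is on top of the table. Two stools sit around the table at the +y, +x sides.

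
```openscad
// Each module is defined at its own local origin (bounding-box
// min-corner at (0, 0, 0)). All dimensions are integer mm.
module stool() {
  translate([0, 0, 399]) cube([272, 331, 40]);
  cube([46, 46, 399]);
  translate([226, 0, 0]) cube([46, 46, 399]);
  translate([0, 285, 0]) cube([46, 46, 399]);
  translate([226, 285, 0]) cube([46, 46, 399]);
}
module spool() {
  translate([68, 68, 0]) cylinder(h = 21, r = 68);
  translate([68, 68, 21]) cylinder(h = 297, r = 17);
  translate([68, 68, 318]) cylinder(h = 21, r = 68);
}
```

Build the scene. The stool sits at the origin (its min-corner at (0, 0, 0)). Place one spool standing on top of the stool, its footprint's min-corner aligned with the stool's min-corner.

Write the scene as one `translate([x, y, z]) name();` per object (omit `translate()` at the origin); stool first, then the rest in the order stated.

stool();
translate([0, 0, 439]) spool();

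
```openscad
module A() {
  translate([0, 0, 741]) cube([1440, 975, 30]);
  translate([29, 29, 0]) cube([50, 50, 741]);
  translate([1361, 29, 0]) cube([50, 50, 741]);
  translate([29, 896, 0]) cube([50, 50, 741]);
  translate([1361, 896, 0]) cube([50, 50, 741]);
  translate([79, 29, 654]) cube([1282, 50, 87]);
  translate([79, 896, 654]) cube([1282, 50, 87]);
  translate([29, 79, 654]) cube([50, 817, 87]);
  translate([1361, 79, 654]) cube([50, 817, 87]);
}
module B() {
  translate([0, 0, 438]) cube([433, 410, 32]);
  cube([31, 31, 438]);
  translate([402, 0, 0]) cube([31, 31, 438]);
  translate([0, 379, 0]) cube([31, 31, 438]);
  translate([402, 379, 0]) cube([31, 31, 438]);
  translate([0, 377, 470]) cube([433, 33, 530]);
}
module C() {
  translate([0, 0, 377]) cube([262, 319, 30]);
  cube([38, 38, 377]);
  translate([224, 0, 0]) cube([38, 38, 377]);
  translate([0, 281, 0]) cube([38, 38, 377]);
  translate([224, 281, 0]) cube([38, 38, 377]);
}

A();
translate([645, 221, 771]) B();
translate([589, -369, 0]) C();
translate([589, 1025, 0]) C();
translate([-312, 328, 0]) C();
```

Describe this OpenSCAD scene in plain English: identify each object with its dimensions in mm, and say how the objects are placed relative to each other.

A is a table: top 1440 mm (x) × 975 mm (y), 30 mm thick, upper face at z = 771 mm, on four 50×50 mm square legs, each inset 29 mm from the nearest pair of top edges, running from z = 0 to the bottom of the top. Four apron rails, 50 mm thick and 87 mm tall, run between adjacent legs with their top edges flush with the underside of the top and their outer faces flush with the legs' outer faces.

B is a chair. The seat is a 433×410×32 mm slab with its top at z = 470 mm, on four 31×31 mm corner legs (flush with the seat edges, standing on z = 0). A flat backrest 33 mm thick, 530 mm tall, spans the full seat width and rises from the seat top along its +y edge, rear face flush with the rear of the seat.

C is a simple wooden stool: a rectangular seat 262 mm (x) by 319 mm (y), 30 mm thick, top face at z = 407 mm, on four square legs, each 38×38 mm in cross-section. The legs rest on z = 0, each flush with a corner of the seat.

The chair is on top of the table. Three stools sit around the table at the −y, +y, −x sides.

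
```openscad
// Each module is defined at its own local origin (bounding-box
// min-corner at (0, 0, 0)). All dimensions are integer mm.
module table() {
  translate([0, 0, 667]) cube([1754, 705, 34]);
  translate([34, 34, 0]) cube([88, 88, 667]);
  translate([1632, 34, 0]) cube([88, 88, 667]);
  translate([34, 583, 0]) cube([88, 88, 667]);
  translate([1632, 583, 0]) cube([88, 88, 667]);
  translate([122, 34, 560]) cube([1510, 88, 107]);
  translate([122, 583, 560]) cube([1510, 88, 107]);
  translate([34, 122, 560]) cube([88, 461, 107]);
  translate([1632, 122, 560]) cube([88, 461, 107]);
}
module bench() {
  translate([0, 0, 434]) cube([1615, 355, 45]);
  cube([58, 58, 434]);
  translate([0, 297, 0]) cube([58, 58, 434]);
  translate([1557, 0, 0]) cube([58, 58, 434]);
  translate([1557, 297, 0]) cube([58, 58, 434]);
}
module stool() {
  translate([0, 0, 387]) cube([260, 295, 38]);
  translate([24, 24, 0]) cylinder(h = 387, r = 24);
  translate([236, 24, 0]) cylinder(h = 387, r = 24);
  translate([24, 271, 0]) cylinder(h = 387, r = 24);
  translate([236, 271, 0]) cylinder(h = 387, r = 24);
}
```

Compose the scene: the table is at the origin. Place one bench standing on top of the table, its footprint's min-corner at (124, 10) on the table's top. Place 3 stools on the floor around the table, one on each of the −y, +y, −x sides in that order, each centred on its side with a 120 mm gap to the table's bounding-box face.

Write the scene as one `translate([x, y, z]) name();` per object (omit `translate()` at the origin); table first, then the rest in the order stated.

table();
translate([124, 10, 701]) bench();
translate([747, -415, 0]) stool();
translate([747, 825, 0]) stool();
translate([-380, 205, 0]) stool();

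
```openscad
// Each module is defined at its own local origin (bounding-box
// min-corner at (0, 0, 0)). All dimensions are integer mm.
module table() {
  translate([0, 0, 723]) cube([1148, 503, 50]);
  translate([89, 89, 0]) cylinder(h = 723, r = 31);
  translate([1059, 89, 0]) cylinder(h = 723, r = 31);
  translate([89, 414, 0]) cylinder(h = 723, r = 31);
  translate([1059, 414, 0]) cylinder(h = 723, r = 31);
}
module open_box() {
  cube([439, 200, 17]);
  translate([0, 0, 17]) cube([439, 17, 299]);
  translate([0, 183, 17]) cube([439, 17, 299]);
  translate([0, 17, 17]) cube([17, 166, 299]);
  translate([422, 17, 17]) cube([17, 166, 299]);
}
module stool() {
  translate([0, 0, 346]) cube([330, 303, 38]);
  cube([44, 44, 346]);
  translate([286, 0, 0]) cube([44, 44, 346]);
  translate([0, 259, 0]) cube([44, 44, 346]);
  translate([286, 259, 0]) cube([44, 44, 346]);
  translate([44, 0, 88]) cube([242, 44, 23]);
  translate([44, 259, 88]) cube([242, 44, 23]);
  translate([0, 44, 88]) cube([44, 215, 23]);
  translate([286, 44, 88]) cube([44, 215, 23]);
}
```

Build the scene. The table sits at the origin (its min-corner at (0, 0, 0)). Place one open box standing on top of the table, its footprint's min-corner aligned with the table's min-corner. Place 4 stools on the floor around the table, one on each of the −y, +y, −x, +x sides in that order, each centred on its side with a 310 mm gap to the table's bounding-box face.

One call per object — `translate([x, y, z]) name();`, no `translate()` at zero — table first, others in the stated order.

table();
translate([0, 0, 773]) open_box();
translate([409, -613, 0]) stool();
translate([409, 813, 0]) stool();
translate([-640, 100, 0]) stool();
translate([1458, 100, 0]) stool();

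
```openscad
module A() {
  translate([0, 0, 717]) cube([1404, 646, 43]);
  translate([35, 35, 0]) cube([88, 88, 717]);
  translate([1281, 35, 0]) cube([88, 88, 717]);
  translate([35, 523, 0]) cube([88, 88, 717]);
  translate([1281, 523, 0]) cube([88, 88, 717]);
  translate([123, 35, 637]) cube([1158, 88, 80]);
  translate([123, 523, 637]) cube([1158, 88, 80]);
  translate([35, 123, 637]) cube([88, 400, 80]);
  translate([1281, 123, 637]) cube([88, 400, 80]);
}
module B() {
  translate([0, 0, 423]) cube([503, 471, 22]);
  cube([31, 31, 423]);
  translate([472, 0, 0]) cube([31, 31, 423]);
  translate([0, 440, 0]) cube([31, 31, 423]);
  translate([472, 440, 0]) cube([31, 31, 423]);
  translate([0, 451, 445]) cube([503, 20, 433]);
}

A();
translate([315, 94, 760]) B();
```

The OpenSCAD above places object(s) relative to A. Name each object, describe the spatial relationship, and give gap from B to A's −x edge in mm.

The chair's min-x is at 315; the table's min-x is 0; gap = 315 mm.

A is a table. B is a chair. The chair is on top of the table. The gap from the chair to the table's −x edge is 315 mm.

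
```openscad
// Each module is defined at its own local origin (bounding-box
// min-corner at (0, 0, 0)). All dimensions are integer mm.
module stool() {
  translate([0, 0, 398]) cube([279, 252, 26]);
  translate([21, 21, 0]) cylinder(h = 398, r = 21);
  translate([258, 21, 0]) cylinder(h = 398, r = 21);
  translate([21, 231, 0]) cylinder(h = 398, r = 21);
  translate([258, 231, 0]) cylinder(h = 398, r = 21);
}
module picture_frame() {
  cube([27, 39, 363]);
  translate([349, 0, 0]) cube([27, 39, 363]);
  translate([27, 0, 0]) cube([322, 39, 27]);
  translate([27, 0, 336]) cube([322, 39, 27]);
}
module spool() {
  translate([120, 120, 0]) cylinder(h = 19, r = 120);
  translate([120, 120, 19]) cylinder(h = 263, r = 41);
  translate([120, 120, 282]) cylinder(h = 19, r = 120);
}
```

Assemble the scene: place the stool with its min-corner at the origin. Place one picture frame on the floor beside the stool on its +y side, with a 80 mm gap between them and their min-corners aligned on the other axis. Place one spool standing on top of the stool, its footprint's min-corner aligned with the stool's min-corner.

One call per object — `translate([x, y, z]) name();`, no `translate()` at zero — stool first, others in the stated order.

stool();
translate([0, 332, 0]) picture_frame();
translate([0, 0, 424]) spool();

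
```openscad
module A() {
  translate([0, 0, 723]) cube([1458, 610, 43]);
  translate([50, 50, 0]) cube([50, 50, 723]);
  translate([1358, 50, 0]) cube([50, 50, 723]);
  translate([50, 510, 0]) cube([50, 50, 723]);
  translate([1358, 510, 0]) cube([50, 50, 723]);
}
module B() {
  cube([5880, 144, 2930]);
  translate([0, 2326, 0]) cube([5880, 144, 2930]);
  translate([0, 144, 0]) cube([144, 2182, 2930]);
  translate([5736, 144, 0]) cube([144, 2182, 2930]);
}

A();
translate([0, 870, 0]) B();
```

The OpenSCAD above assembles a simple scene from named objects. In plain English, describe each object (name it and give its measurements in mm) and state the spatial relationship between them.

A is a rectangular dining table. The top is 1458×610×43 mm with its upper surface at z = 766 mm. It stands on four 50×50 mm square legs, each inset 50 mm from the nearest pair of top edges, running from the floor to the underside of the top.

B is the wall frame of a small rectangular building: four walls, each 2930 mm tall and 144 mm thick, enclosing a footprint 5880 mm (x) by 2470 mm (y) outside-to-outside, with no floor or roof. The front and back walls (the −y and +y sides) span the full width; the two side walls fit between them.

The house frame is on the floor beside the table on its +y side.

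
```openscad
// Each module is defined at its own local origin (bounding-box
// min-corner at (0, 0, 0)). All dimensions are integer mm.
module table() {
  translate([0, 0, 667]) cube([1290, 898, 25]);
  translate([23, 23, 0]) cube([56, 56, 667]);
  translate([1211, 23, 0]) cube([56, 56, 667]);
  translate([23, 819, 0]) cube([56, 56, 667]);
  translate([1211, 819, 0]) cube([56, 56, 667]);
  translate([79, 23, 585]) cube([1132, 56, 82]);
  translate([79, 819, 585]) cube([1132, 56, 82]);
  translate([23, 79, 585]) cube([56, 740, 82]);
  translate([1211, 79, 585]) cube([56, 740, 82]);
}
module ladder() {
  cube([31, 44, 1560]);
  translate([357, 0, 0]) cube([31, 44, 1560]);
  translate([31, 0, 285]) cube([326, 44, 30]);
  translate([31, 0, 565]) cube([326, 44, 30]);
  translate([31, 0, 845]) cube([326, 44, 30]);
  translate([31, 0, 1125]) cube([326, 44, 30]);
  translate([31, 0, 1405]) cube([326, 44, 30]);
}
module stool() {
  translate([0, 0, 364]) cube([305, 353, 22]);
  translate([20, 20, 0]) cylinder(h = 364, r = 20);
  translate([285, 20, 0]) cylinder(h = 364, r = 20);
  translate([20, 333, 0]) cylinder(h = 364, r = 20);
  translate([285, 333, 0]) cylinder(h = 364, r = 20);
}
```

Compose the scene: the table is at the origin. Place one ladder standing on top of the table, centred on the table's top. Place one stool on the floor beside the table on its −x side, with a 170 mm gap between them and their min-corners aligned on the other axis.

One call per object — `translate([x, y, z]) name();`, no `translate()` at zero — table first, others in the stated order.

table();
translate([451, 427, 692]) ladder();
translate([-475, 0, 0]) stool();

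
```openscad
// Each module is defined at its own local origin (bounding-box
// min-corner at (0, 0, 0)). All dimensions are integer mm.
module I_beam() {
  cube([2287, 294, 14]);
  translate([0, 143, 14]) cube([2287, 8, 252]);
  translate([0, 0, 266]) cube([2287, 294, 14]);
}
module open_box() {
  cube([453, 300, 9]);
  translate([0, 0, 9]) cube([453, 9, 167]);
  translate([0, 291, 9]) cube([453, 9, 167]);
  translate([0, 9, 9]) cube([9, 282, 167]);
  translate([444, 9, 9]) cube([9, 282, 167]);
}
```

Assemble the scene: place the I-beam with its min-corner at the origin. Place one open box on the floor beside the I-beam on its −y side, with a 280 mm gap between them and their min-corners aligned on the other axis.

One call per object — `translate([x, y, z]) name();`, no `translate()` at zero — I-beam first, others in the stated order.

I_beam();
translate([0, -580, 0]) open_box();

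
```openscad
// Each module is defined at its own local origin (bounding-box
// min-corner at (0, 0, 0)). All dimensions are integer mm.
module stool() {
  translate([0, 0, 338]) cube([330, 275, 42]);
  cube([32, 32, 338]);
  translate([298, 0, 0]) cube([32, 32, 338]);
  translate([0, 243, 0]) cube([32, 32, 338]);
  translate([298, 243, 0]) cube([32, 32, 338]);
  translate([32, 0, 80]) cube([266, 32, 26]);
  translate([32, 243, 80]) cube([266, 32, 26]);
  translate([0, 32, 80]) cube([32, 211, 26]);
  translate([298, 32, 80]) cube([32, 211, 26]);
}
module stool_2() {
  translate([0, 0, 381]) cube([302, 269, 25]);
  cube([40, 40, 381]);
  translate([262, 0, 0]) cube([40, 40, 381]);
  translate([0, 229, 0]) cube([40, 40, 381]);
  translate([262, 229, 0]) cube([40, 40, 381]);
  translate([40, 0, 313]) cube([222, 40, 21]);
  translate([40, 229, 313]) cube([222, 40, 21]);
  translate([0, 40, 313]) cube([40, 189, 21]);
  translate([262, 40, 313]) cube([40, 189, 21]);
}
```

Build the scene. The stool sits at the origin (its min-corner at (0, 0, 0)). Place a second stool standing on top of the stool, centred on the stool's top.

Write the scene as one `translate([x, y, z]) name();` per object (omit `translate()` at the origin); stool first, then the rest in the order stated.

stool();
translate([14, 3, 380]) stool_2();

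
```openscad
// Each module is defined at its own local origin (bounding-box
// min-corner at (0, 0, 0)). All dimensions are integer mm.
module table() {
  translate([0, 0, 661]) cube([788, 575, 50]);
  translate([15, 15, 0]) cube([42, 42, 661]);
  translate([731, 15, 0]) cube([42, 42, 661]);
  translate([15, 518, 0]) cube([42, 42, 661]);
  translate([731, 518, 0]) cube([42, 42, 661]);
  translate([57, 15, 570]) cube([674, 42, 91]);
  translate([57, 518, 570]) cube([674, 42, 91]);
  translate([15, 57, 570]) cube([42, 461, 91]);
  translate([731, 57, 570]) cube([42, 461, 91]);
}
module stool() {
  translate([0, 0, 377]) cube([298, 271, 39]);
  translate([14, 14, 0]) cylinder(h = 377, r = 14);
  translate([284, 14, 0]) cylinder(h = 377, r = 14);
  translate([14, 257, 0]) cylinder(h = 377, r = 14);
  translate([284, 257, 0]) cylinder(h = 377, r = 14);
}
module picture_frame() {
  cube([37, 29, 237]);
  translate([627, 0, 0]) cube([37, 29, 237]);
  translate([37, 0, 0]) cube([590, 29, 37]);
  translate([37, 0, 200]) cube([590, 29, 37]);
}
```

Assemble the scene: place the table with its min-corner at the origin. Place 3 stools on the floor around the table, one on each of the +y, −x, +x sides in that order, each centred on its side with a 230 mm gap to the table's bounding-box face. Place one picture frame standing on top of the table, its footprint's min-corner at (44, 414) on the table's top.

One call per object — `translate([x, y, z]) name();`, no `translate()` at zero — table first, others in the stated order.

table();
translate([245, 805, 0]) stool();
translate([-528, 152, 0]) stool();
translate([1018, 152, 0]) stool();
translate([44, 414, 711]) picture_frame();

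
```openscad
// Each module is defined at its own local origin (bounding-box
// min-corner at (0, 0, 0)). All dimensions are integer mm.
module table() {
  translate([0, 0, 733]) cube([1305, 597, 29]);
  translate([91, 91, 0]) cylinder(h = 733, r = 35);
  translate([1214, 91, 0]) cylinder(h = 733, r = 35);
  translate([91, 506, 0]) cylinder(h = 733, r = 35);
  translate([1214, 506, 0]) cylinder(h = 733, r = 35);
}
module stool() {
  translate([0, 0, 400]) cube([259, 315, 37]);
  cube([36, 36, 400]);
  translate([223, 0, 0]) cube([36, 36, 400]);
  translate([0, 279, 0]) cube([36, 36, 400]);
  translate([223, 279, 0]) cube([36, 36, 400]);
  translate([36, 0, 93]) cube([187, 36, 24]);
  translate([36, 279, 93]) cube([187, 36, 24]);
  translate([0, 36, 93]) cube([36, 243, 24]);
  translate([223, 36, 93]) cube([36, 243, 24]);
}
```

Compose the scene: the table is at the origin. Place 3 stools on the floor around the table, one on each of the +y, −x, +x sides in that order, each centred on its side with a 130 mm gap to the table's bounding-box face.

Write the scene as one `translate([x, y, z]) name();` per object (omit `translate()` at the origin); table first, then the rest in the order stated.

table();
translate([523, 727, 0]) stool();
translate([-389, 141, 0]) stool();
translate([1435, 141, 0]) stool();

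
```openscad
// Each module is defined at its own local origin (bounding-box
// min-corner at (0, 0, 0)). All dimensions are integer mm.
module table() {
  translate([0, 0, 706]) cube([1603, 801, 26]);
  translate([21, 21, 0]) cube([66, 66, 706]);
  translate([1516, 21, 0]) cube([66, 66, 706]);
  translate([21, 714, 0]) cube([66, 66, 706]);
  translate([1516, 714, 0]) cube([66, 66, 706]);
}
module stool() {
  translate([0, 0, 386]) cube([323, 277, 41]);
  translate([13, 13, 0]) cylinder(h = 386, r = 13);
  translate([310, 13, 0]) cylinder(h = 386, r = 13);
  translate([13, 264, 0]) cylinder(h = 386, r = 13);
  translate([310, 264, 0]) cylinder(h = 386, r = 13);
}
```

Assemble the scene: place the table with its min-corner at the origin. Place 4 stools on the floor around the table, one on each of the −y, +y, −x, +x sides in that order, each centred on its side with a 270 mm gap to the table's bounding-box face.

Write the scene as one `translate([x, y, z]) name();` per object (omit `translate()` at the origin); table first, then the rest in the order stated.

table();
translate([640, -547, 0]) stool();
translate([640, 1071, 0]) stool();
translate([-593, 262, 0]) stool();
translate([1873, 262, 0]) stool();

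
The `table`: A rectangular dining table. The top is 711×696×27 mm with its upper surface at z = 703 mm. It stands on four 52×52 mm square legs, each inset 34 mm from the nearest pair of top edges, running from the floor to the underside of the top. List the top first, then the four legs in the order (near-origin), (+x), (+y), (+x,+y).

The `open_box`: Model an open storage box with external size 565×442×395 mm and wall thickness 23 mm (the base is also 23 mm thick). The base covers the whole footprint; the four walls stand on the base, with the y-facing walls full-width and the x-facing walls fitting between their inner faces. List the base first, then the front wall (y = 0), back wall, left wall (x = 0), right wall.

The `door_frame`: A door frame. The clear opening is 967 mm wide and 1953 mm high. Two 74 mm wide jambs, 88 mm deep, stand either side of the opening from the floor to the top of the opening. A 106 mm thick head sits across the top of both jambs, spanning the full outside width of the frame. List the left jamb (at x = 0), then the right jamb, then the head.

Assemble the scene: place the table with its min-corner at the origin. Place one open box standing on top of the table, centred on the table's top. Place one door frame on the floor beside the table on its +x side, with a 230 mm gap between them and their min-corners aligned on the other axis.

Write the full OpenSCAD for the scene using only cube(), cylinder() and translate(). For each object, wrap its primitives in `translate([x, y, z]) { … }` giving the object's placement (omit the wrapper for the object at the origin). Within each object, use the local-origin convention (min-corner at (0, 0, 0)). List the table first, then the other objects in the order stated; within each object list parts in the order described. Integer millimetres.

translate([0, 0, 676]) cube([711, 696, 27]);
translate([34, 34, 0]) cube([52, 52, 676]);
translate([625, 34, 0]) cube([52, 52, 676]);
translate([34, 610, 0]) cube([52, 52, 676]);
translate([625, 610, 0]) cube([52, 52, 676]);
translate([73, 127, 703]) {
  cube([565, 442, 23]);
  translate([0, 0, 23]) cube([565, 23, 372]);
  translate([0, 419, 23]) cube([565, 23, 372]);
  translate([0, 23, 23]) cube([23, 396, 372]);
  translate([542, 23, 23]) cube([23, 396, 372]);
}
translate([941, 0, 0]) {
  cube([74, 88, 1953]);
  translate([1041, 0, 0]) cube([74, 88, 1953]);
  translate([0, 0, 1953]) cube([1115, 88, 106]);
}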